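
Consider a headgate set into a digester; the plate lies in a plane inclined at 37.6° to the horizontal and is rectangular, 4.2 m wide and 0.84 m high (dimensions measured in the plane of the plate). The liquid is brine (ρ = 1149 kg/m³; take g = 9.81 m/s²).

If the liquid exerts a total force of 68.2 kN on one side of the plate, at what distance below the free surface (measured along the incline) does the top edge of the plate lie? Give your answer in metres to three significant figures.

y_top ≈ 2.39 m

γ = ρg = 1149 × 9.81 / 1000 = 11.27169 kN/m³.
A = 4.2 × 0.84 = 3.528 m².
From F = γ·h_c·A, the centroid depth is h_c = 68.2/(11.27169 × 3.528) = 1.71501 m.
Let θ = 37.6° be the plate's angle to the horizontal; measure y along the incline from where the plane meets the free surface. Vertical depth h = y·sinθ with sinθ = 0.610145.
Along the incline, y_c = h_c/sinθ = 1.71501/0.610145 = 2.81082 m.
The centroid lies 0.84/2 = 0.42 m below the top edge, so the top edge sits at y_top = 2.81082 − 0.42 = 2.39082 m along the incline.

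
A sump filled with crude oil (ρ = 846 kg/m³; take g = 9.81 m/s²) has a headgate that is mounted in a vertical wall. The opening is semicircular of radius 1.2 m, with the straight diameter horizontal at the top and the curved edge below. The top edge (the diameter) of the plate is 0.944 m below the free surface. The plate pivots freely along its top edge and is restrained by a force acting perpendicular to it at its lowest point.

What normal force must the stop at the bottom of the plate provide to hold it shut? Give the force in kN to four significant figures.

γ = ρg = 846 × 9.81 / 1000 = 8.29926 kN/m³.
The centroid of a semicircle lies 4r/(3π) = 0.509296 m from the diameter, here below the top edge, so the centroid depth is h_c = 0.944 + 0.509296 = 1.4533 m.
A = πr²/2 = π × 1.2²/2 = 2.26195 m².
Resultant F = γ·h_c·A = 8.29926 × 1.4533 × 2.26195 = 27.2821 kN.
I_c = (π/8 − 8/(9π))·r⁴ = 0.109757 × 1.2⁴ = 0.227592 m⁴.
Centre of pressure: y_p = y_c + I_c/(y_c·A) = 1.4533 + 0.227592/(1.4533 × 2.26195) = 1.4533 + 0.0692339 = 1.52253 m along the plane.
The resultant acts 0.509296 + 0.0692339 = 0.57853 m (along the plate) below the hinge at the top edge, so the moment about the hinge is M = F × 0.57853 = 27.2821 × 0.57853 = 15.7835 kN·m.
A normal force at the bottom, 1.2 m from the hinge, must supply this moment: P = 15.7835/1.2 = 13.1529 kN.

P ≈ 13.15 kN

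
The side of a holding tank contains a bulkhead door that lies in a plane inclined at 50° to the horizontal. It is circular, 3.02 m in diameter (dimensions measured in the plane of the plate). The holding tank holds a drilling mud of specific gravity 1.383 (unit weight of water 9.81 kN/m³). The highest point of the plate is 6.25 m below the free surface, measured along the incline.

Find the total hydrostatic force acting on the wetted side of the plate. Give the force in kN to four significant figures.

γ = 1.383 × 9.81 = 13.56723 kN/m³.
Let θ = 50° be the plate's angle to the horizontal; measure y along the incline from where the plane meets the free surface. Vertical depth h = y·sinθ with sinθ = 0.766044.
The centroid is at the centre, 1.51 m below the top of the plate, so y_c = 6.25 + 1.51 = 7.76 m and h_c = 7.76 × 0.766044 = 5.9445 m.
A = π(1.51)² = 7.16315 m².
Resultant F = γ·h_c·A = 13.56723 × 5.9445 × 7.16315 = 577.711 kN.

F ≈ 577.7 kN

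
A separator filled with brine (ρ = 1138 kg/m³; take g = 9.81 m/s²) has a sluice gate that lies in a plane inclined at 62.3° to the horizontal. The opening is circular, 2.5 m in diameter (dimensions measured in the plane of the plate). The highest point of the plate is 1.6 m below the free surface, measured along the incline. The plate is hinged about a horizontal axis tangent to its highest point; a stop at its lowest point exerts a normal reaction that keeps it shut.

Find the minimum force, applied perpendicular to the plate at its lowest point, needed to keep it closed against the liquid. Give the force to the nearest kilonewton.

P ≈ 77 kN

γ = ρg = 1138 × 9.81 / 1000 = 11.16378 kN/m³.
Let θ = 62.3° be the plate's angle to the horizontal; measure y along the incline from where the plane meets the free surface. Vertical depth h = y·sinθ with sinθ = 0.885394.
The centroid is at the centre, 1.25 m below the top of the plate, so y_c = 1.6 + 1.25 = 2.85 m and h_c = 2.85 × 0.885394 = 2.52337 m.
A = π(1.25)² = 4.90874 m².
Resultant F = γ·h_c·A = 11.16378 × 2.52337 × 4.90874 = 138.281 kN.
I_c = πr⁴/4 = π × 1.25⁴/4 = 1.91748 m⁴.
Centre of pressure: y_p = y_c + I_c/(y_c·A) = 2.85 + 1.91748/(2.85 × 4.90874) = 2.85 + 0.137062 = 2.98706 m along the plane.
The resultant acts 1.25 + 0.137062 = 1.38706 m (along the plate) below the hinge at the top edge, so the moment about the hinge is M = F × 1.38706 = 138.281 × 1.38706 = 191.804 kN·m.
A normal force at the bottom, 2.5 m from the hinge, must supply this moment: P = 191.804/2.5 = 76.7216 kN.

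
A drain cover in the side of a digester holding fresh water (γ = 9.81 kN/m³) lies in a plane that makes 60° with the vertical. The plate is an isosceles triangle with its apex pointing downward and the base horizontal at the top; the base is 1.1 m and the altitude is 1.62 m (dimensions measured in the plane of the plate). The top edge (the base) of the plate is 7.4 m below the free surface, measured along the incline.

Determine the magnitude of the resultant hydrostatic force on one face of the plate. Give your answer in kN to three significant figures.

γ = 9.81 kN/m³.
The plate makes 60° with the vertical, i.e. θ = 90° − 60° = 30° to the horizontal. Measuring y along the incline from the free-surface line, vertical depth h = y·sinθ with sinθ = 0.500000.
With the apex down, the centroid sits h/3 = 1.62/3 = 0.54 m below the base (the top edge), so y_c = 7.4 + 0.54 = 7.94 m and h_c = 7.94 × 0.500000 = 3.97 m.
A = ½ × 1.1 × 1.62 = 0.891 m².
Resultant F = γ·h_c·A = 9.81 × 3.97 × 0.891 = 34.7006 kN.

F ≈ 34.7 kN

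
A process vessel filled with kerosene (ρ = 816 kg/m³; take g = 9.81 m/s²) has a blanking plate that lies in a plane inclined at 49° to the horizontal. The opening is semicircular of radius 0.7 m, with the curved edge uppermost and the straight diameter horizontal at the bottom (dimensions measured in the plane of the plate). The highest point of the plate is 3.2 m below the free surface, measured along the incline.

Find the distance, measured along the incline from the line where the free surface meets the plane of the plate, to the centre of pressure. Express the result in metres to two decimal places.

γ = ρg = 816 × 9.81 / 1000 = 8.00496 kN/m³.
Let θ = 49° be the plate's angle to the horizontal; measure y along the incline from where the plane meets the free surface. Vertical depth h = y·sinθ with sinθ = 0.754710.
The centroid lies 4r/(3π) = 0.297089 m above the diameter, so r − 4r/(3π) = 0.7 − 0.297089 = 0.402911 m below the topmost point, so y_c = 3.2 + 0.402911 = 3.60291 m and h_c = 3.60291 × 0.754710 = 2.71915 m.
A = πr²/2 = π × 0.7²/2 = 0.76969 m².
Resultant F = γ·h_c·A = 8.00496 × 2.71915 × 0.76969 = 16.7536 kN.
I_c = (π/8 − 8/(9π))·r⁴ = 0.109757 × 0.7⁴ = 0.0263527 m⁴.
Centre of pressure: y_p = y_c + I_c/(y_c·A) = 3.60291 + 0.0263527/(3.60291 × 0.76969) = 3.60291 + 0.00950289 = 3.61241 m along the plane.

y_p = 3.61 m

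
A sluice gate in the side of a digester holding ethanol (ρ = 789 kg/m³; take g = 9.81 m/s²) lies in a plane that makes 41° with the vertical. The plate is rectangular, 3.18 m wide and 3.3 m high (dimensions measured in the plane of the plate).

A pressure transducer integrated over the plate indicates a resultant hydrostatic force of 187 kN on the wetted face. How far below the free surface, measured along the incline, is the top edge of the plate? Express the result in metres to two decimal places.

γ = ρg = 789 × 9.81 / 1000 = 7.74009 kN/m³.
A = 3.18 × 3.3 = 10.494 m².
From F = γ·h_c·A, the centroid depth is h_c = 187/(7.74009 × 10.494) = 2.30226 m.
The plate makes 41° with the vertical, i.e. θ = 90° − 41° = 49° to the horizontal. Measuring y along the incline from the free-surface line, vertical depth h = y·sinθ with sinθ = 0.754710.
Along the incline, y_c = h_c/sinθ = 2.30226/0.754710 = 3.05052 m.
The centroid lies 3.3/2 = 1.65 m below the top edge, so the top edge sits at y_top = 3.05052 − 1.65 = 1.40052 m along the incline.

y_top ≈ 1.40 m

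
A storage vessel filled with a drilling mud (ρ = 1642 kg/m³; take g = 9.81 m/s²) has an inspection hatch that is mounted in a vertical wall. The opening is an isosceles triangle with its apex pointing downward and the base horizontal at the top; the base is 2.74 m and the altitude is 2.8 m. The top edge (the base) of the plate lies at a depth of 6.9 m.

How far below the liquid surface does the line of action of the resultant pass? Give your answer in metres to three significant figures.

γ = ρg = 1642 × 9.81 / 1000 = 16.10802 kN/m³.
With the apex down, the centroid sits h/3 = 2.8/3 = 0.933333 m below the base (the top edge), so the centroid depth is h_c = 6.9 + 0.933333 = 7.83333 m.
A = ½ × 2.74 × 2.8 = 3.836 m².
Resultant F = γ·h_c·A = 16.10802 × 7.83333 × 3.836 = 484.024 kN.
I_c = b·h³/36 = 2.74 × 2.8³/36 = 1.67079 m⁴.
Centre of pressure: y_p = y_c + I_c/(y_c·A) = 7.83333 + 1.67079/(7.83333 × 3.836) = 7.83333 + 0.0556028 = 7.88893 m along the plane.

h_p = 7.89 m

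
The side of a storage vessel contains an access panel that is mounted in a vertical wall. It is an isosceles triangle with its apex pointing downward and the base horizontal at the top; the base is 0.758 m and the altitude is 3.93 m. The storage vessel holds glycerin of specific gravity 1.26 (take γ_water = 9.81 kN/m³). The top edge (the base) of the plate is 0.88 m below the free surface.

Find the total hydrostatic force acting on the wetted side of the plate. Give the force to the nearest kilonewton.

γ = 1.26 × 9.81 = 12.3606 kN/m³.
With the apex down, the centroid sits h/3 = 3.93/3 = 1.31 m below the base (the top edge), so the centroid depth is h_c = 0.88 + 1.31 = 2.19 m.
A = ½ × 0.758 × 3.93 = 1.48947 m².
Resultant F = γ·h_c·A = 12.3606 × 2.19 × 1.48947 = 40.3195 kN.

F ≈ 40 kN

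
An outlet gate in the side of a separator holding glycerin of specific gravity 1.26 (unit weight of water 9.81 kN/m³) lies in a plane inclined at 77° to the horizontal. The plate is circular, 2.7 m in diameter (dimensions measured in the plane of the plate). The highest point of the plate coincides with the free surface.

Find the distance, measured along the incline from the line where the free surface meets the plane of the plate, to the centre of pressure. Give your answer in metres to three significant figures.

γ = 1.26 × 9.81 = 12.3606 kN/m³.
Let θ = 77° be the plate's angle to the horizontal; measure y along the incline from where the plane meets the free surface. Vertical depth h = y·sinθ with sinθ = 0.974370.
The centroid is at the centre, 1.35 m below the top of the plate, so y_c = 1.35 m and h_c = 1.35 × 0.974370 = 1.3154 m.
A = π(1.35)² = 5.72555 m².
Resultant F = γ·h_c·A = 12.3606 × 1.3154 × 5.72555 = 93.0925 kN.
I_c = πr⁴/4 = π × 1.35⁴/4 = 2.6087 m⁴.
Centre of pressure: y_p = y_c + I_c/(y_c·A) = 1.35 + 2.6087/(1.35 × 5.72555) = 1.35 + 0.3375 = 1.6875 m along the plane.

y_p = 1.69 m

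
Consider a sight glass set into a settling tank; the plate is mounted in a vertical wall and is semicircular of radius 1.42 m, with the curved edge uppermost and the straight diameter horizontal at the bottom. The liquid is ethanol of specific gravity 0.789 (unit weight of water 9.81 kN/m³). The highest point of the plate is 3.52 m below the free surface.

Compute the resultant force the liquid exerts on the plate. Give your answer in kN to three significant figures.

γ = 0.789 × 9.81 = 7.74009 kN/m³.
The centroid lies 4r/(3π) = 0.602667 m above the diameter, so r − 4r/(3π) = 1.42 − 0.602667 = 0.817333 m below the topmost point, so the centroid depth is h_c = 3.52 + 0.817333 = 4.33733 m.
A = πr²/2 = π × 1.42²/2 = 3.16735 m².
Resultant F = γ·h_c·A = 7.74009 × 4.33733 × 3.16735 = 106.332 kN.

F ≈ 106 kN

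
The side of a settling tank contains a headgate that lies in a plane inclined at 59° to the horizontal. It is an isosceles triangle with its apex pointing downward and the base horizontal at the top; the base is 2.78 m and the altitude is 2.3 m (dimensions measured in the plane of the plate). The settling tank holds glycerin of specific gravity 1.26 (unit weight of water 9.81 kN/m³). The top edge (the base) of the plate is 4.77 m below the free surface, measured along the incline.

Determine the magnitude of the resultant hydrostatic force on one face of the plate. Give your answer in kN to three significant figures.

F ≈ 188 kN

γ = 1.26 × 9.81 = 12.3606 kN/m³.
Let θ = 59° be the plate's angle to the horizontal; measure y along the incline from where the plane meets the free surface. Vertical depth h = y·sinθ with sinθ = 0.857167.
With the apex down, the centroid sits h/3 = 2.3/3 = 0.766667 m below the base (the top edge), so y_c = 4.77 + 0.766667 = 5.53667 m and h_c = 5.53667 × 0.857167 = 4.74585 m.
A = ½ × 2.78 × 2.3 = 3.197 m².
Resultant F = γ·h_c·A = 12.3606 × 4.74585 × 3.197 = 187.541 kN.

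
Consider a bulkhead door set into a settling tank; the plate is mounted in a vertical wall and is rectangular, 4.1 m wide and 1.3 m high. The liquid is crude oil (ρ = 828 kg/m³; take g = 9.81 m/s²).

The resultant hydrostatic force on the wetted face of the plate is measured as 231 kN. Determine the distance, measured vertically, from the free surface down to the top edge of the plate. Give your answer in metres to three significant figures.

d_top ≈ 4.69 m

γ = ρg = 828 × 9.81 / 1000 = 8.12268 kN/m³.
A = 4.1 × 1.3 = 5.33 m².
From F = γ·h_c·A, the centroid depth is h_c = 231/(8.12268 × 5.33) = 5.33563 m.
The centroid lies 1.3/2 = 0.65 m below the top edge, so the top edge sits at h_top = 5.33563 − 0.65 = 4.68563 m below the surface.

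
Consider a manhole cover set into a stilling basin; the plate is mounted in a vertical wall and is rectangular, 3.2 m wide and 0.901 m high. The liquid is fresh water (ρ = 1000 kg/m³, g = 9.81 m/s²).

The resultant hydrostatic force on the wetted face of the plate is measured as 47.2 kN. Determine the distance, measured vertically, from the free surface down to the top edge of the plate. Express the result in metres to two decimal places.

d_top ≈ 1.22 m

γ = ρg = 1000 × 9.81 = 9810 N/m³ = 9.81 kN/m³.
A = 3.2 × 0.901 = 2.8832 m².
From F = γ·h_c·A, the centroid depth is h_c = 47.2/(9.81 × 2.8832) = 1.66878 m.
The centroid lies 0.901/2 = 0.4505 m below the top edge, so the top edge sits at h_top = 1.66878 − 0.4505 = 1.21828 m below the surface.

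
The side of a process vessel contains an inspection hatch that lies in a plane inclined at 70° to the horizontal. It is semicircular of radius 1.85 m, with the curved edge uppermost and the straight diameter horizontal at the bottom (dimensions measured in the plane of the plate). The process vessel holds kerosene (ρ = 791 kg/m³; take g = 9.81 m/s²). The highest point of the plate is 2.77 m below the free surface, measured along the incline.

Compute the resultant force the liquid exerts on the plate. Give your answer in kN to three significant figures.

γ = ρg = 791 × 9.81 / 1000 = 7.75971 kN/m³.
Let θ = 70° be the plate's angle to the horizontal; measure y along the incline from where the plane meets the free surface. Vertical depth h = y·sinθ with sinθ = 0.939693.
The centroid lies 4r/(3π) = 0.785164 m above the diameter, so r − 4r/(3π) = 1.85 − 0.785164 = 1.06484 m below the topmost point, so y_c = 2.77 + 1.06484 = 3.83484 m and h_c = 3.83484 × 0.939693 = 3.60357 m.
A = πr²/2 = π × 1.85²/2 = 5.37605 m².
Resultant F = γ·h_c·A = 7.75971 × 3.60357 × 5.37605 = 150.329 kN.

F ≈ 150 kN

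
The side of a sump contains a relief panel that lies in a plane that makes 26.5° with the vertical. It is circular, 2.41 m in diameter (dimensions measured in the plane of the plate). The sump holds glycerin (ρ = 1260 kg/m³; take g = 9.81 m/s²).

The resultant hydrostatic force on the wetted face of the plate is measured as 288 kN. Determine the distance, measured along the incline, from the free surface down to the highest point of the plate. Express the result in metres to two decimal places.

γ = ρg = 1260 × 9.81 / 1000 = 12.3606 kN/m³.
A = π(1.205)² = 4.56167 m².
From F = γ·h_c·A, the centroid depth is h_c = 288/(12.3606 × 4.56167) = 5.10774 m.
The plate makes 26.5° with the vertical, i.e. θ = 90° − 26.5° = 63.5° to the horizontal. Measuring y along the incline from the free-surface line, vertical depth h = y·sinθ with sinθ = 0.894934.
Along the incline, y_c = h_c/sinθ = 5.10774/0.894934 = 5.70739 m.
The centroid is at the centre, 1.205 m below the top of the plate, so the highest point sits at y_top = 5.70739 − 1.205 = 4.50239 m along the incline.

y_top ≈ 4.50 m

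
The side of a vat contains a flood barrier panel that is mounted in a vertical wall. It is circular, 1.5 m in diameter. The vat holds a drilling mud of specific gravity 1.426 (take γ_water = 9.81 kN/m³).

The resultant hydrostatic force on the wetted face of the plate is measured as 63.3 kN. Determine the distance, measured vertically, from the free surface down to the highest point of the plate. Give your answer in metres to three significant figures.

d_top ≈ 1.81 m

γ = 1.426 × 9.81 = 13.98906 kN/m³.
A = π(0.75)² = 1.76715 m².
From F = γ·h_c·A, the centroid depth is h_c = 63.3/(13.98906 × 1.76715) = 2.5606 m.
The centroid is at the centre, 0.75 m below the top of the plate, so the highest point sits at h_top = 2.5606 − 0.75 = 1.8106 m below the surface.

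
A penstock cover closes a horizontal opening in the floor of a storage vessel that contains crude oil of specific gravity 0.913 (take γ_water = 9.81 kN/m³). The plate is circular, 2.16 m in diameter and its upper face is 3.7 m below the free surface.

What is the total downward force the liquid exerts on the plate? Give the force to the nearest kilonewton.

F ≈ 121 kN

γ = 0.913 × 9.81 = 8.95653 kN/m³.
The plate is horizontal, so pressure is uniform at p = γ·h = 8.95653 × 3.7 = 33.1392 kN/m².
A = π(1.08)² = 3.66435 m².
F = p·A = 33.1392 × 3.66435 = 121.434 kN.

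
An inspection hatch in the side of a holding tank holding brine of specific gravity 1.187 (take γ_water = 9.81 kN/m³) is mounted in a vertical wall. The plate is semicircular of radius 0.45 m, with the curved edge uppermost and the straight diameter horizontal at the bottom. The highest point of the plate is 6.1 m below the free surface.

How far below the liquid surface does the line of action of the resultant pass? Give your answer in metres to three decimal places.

γ = 1.187 × 9.81 = 11.64447 kN/m³.
The centroid lies 4r/(3π) = 0.190986 m above the diameter, so r − 4r/(3π) = 0.45 − 0.190986 = 0.259014 m below the topmost point, so the centroid depth is h_c = 6.1 + 0.259014 = 6.35901 m.
A = πr²/2 = π × 0.45²/2 = 0.318086 m².
Resultant F = γ·h_c·A = 11.64447 × 6.35901 × 0.318086 = 23.5534 kN.
I_c = (π/8 − 8/(9π))·r⁴ = 0.109757 × 0.45⁴ = 0.00450072 m⁴.
Centre of pressure: y_p = y_c + I_c/(y_c·A) = 6.35901 + 0.00450072/(6.35901 × 0.318086) = 6.35901 + 0.00222509 = 6.36124 m along the plane.

h_p = 6.361 m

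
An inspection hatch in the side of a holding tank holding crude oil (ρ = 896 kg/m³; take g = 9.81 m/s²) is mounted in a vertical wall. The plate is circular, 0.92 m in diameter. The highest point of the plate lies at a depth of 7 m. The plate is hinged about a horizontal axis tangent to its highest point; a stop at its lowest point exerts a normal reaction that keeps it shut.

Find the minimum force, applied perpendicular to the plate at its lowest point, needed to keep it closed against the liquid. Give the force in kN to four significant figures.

γ = ρg = 896 × 9.81 / 1000 = 8.78976 kN/m³.
The centroid is at the centre, 0.46 m below the top of the plate, so the centroid depth is h_c = 7 + 0.46 = 7.46 m.
A = π(0.46)² = 0.664761 m².
Resultant F = γ·h_c·A = 8.78976 × 7.46 × 0.664761 = 43.5894 kN.
I_c = πr⁴/4 = π × 0.46⁴/4 = 0.0351659 m⁴.
Centre of pressure: y_p = y_c + I_c/(y_c·A) = 7.46 + 0.0351659/(7.46 × 0.664761) = 7.46 + 0.00709116 = 7.46709 m along the plane.
The resultant acts 0.46 + 0.00709116 = 0.467091 m (along the plate) below the hinge at the top edge, so the moment about the hinge is M = F × 0.467091 = 43.5894 × 0.467091 = 20.3602 kN·m.
A normal force at the bottom, 0.92 m from the hinge, must supply this moment: P = 20.3602/0.92 = 22.1307 kN.

P ≈ 22.13 kN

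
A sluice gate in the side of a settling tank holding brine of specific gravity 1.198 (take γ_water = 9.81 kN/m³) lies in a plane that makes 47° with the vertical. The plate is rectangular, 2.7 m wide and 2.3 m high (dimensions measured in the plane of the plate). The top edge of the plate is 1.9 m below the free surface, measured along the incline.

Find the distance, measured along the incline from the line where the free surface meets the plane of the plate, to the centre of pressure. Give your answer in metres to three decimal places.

γ = 1.198 × 9.81 = 11.75238 kN/m³.
The plate makes 47° with the vertical, i.e. θ = 90° − 47° = 43° to the horizontal. Measuring y along the incline from the free-surface line, vertical depth h = y·sinθ with sinθ = 0.681998.
The centroid lies 2.3/2 = 1.15 m below the top edge, so y_c = 1.9 + 1.15 = 3.05 m and h_c = 3.05 × 0.681998 = 2.08009 m.
A = 2.7 × 2.3 = 6.21 m².
Resultant F = γ·h_c·A = 11.75238 × 2.08009 × 6.21 = 151.81 kN.
I_c = b·h³/12 = 2.7 × 2.3³/12 = 2.73757 m⁴.
Centre of pressure: y_p = y_c + I_c/(y_c·A) = 3.05 + 2.73757/(3.05 × 6.21) = 3.05 + 0.144535 = 3.19453 m along the plane.

y_p = 3.195 m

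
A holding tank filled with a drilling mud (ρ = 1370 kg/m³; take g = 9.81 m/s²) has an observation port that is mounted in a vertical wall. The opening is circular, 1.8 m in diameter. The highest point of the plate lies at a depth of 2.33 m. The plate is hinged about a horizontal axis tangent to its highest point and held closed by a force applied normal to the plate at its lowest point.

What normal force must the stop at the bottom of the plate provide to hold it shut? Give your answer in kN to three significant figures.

γ = ρg = 1370 × 9.81 / 1000 = 13.4397 kN/m³.
The centroid is at the centre, 0.9 m below the top of the plate, so the centroid depth is h_c = 2.33 + 0.9 = 3.23 m.
A = π(0.9)² = 2.54469 m².
Resultant F = γ·h_c·A = 13.4397 × 3.23 × 2.54469 = 110.466 kN.
I_c = πr⁴/4 = π × 0.9⁴/4 = 0.5153 m⁴.
Centre of pressure: y_p = y_c + I_c/(y_c·A) = 3.23 + 0.5153/(3.23 × 2.54469) = 3.23 + 0.0626935 = 3.29269 m along the plane.
The resultant acts 0.9 + 0.0626935 = 0.962693 m (along the plate) below the hinge at the top edge, so the moment about the hinge is M = F × 0.962693 = 110.466 × 0.962693 = 106.345 kN·m.
A normal force at the bottom, 1.8 m from the hinge, must supply this moment: P = 106.345/1.8 = 59.0806 kN.

P ≈ 59.1 kN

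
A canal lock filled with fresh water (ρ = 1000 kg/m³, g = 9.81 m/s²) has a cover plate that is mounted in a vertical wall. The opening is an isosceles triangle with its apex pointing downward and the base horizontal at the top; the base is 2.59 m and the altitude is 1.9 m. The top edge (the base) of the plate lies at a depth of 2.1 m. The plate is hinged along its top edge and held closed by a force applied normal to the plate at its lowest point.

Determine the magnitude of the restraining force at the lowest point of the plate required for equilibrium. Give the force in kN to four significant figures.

γ = ρg = 1000 × 9.81 = 9810 N/m³ = 9.81 kN/m³.
With the apex down, the centroid sits h/3 = 1.9/3 = 0.633333 m below the base (the top edge), so the centroid depth is h_c = 2.1 + 0.633333 = 2.73333 m.
A = ½ × 2.59 × 1.9 = 2.4605 m².
Resultant F = γ·h_c·A = 9.81 × 2.73333 × 2.4605 = 65.9758 kN.
I_c = b·h³/36 = 2.59 × 1.9³/36 = 0.493467 m⁴.
Centre of pressure: y_p = y_c + I_c/(y_c·A) = 2.73333 + 0.493467/(2.73333 × 2.4605) = 2.73333 + 0.0733741 = 2.8067 m along the plane.
The resultant acts 0.633333 + 0.0733741 = 0.706707 m (along the plate) below the hinge at the top edge, so the moment about the hinge is M = F × 0.706707 = 65.9758 × 0.706707 = 46.6256 kN·m.
A normal force at the bottom, 1.9 m from the hinge, must supply this moment: P = 46.6256/1.9 = 24.5398 kN.

P ≈ 24.54 kN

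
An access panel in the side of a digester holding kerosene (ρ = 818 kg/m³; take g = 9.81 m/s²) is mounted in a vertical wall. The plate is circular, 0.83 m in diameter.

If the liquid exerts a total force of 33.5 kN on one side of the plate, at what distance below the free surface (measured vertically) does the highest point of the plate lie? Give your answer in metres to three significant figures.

d_top ≈ 7.30 m

γ = ρg = 818 × 9.81 / 1000 = 8.02458 kN/m³.
A = π(0.415)² = 0.541061 m².
From F = γ·h_c·A, the centroid depth is h_c = 33.5/(8.02458 × 0.541061) = 7.71572 m.
The centroid is at the centre, 0.415 m below the top of the plate, so the highest point sits at h_top = 7.71572 − 0.415 = 7.30072 m below the surface.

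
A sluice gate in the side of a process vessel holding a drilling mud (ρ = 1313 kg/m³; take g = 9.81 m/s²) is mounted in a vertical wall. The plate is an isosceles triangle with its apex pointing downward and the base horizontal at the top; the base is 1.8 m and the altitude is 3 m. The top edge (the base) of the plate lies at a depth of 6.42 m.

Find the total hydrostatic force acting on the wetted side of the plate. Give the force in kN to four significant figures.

γ = ρg = 1313 × 9.81 / 1000 = 12.88053 kN/m³.
With the apex down, the centroid sits h/3 = 3/3 = 1 m below the base (the top edge), so the centroid depth is h_c = 6.42 + 1 = 7.42 m.
A = ½ × 1.8 × 3 = 2.7 m².
Resultant F = γ·h_c·A = 12.88053 × 7.42 × 2.7 = 258.049 kN.

F ≈ 258.0 kN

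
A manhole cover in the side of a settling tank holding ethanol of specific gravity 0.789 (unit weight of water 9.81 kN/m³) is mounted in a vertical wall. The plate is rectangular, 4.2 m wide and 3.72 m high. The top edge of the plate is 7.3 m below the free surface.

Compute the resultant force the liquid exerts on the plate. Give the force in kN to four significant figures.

F ≈ 1108 kN

γ = 0.789 × 9.81 = 7.74009 kN/m³.
The centroid lies 3.72/2 = 1.86 m below the top edge, so the centroid depth is h_c = 7.3 + 1.86 = 9.16 m.
A = 4.2 × 3.72 = 15.624 m².
Resultant F = γ·h_c·A = 7.74009 × 9.16 × 15.624 = 1107.73 kN.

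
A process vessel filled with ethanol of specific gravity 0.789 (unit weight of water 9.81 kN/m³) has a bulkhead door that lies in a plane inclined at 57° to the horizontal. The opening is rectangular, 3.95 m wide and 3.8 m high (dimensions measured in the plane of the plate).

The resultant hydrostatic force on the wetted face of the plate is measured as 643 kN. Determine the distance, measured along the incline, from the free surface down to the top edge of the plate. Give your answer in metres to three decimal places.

y_top ≈ 4.699 m

γ = 0.789 × 9.81 = 7.74009 kN/m³.
A = 3.95 × 3.8 = 15.01 m².
From F = γ·h_c·A, the centroid depth is h_c = 643/(7.74009 × 15.01) = 5.53457 m.
Let θ = 57° be the plate's angle to the horizontal; measure y along the incline from where the plane meets the free surface. Vertical depth h = y·sinθ with sinθ = 0.838671.
Along the incline, y_c = h_c/sinθ = 5.53457/0.838671 = 6.59921 m.
The centroid lies 3.8/2 = 1.9 m below the top edge, so the top edge sits at y_top = 6.59921 − 1.9 = 4.69921 m along the incline.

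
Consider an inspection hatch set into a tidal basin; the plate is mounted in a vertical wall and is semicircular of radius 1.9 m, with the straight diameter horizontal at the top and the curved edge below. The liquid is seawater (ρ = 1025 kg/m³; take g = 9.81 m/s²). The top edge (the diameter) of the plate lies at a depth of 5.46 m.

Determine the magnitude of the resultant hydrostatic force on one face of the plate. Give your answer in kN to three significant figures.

γ = ρg = 1025 × 9.81 / 1000 = 10.05525 kN/m³.
The centroid of a semicircle lies 4r/(3π) = 0.806385 m from the diameter, here below the top edge, so the centroid depth is h_c = 5.46 + 0.806385 = 6.26638 m.
A = πr²/2 = π × 1.9²/2 = 5.67057 m².
Resultant F = γ·h_c·A = 10.05525 × 6.26638 × 5.67057 = 357.303 kN.

F ≈ 357 kN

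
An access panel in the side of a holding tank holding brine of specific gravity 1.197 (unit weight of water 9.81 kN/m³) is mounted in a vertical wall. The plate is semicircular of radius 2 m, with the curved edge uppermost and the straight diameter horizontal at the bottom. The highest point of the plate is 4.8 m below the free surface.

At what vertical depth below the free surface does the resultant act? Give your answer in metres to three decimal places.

γ = 1.197 × 9.81 = 11.74257 kN/m³.
The centroid lies 4r/(3π) = 0.848826 m above the diameter, so r − 4r/(3π) = 2 − 0.848826 = 1.15117 m below the topmost point, so the centroid depth is h_c = 4.8 + 1.15117 = 5.95117 m.
A = πr²/2 = π × 2²/2 = 6.28319 m².
Resultant F = γ·h_c·A = 11.74257 × 5.95117 × 6.28319 = 439.082 kN.
I_c = (π/8 − 8/(9π))·r⁴ = 0.109757 × 2⁴ = 1.75611 m⁴.
Centre of pressure: y_p = y_c + I_c/(y_c·A) = 5.95117 + 1.75611/(5.95117 × 6.28319) = 5.95117 + 0.0469644 = 5.99813 m along the plane.

h_p = 5.998 m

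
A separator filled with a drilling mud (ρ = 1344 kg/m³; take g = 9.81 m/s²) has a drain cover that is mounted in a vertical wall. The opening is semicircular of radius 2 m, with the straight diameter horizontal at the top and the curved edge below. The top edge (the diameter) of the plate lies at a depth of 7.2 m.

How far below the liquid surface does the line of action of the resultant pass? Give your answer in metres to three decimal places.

γ = ρg = 1344 × 9.81 / 1000 = 13.18464 kN/m³.
The centroid of a semicircle lies 4r/(3π) = 0.848826 m from the diameter, here below the top edge, so the centroid depth is h_c = 7.2 + 0.848826 = 8.04883 m.
A = πr²/2 = π × 2²/2 = 6.28319 m².
Resultant F = γ·h_c·A = 13.18464 × 8.04883 × 6.28319 = 666.778 kN.
I_c = (π/8 − 8/(9π))·r⁴ = 0.109757 × 2⁴ = 1.75611 m⁴.
Centre of pressure: y_p = y_c + I_c/(y_c·A) = 8.04883 + 1.75611/(8.04883 × 6.28319) = 8.04883 + 0.0347247 = 8.08355 m along the plane.

h_p = 8.084 m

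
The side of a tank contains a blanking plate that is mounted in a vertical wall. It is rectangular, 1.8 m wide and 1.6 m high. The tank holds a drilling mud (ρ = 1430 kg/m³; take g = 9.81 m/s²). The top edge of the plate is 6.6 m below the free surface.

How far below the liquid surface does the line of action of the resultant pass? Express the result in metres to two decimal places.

h_p = 7.43 m

γ = ρg = 1430 × 9.81 / 1000 = 14.0283 kN/m³.
The centroid lies 1.6/2 = 0.8 m below the top edge, so the centroid depth is h_c = 6.6 + 0.8 = 7.4 m.
A = 1.8 × 1.6 = 2.88 m².
Resultant F = γ·h_c·A = 14.0283 × 7.4 × 2.88 = 298.971 kN.
I_c = b·h³/12 = 1.8 × 1.6³/12 = 0.6144 m⁴.
Centre of pressure: y_p = y_c + I_c/(y_c·A) = 7.4 + 0.6144/(7.4 × 2.88) = 7.4 + 0.0288288 = 7.42883 m along the plane.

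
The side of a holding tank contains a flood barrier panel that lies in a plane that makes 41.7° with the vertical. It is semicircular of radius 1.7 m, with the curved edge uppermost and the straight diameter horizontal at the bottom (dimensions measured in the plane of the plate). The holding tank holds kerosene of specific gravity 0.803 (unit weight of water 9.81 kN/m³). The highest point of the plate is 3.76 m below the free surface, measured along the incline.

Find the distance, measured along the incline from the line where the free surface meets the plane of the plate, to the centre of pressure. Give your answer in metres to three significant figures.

y_p = 4.78 m

γ = 0.803 × 9.81 = 7.87743 kN/m³.
The plate makes 41.7° with the vertical, i.e. θ = 90° − 41.7° = 48.3° to the horizontal. Measuring y along the incline from the free-surface line, vertical depth h = y·sinθ with sinθ = 0.746638.
The centroid lies 4r/(3π) = 0.721502 m above the diameter, so r − 4r/(3π) = 1.7 − 0.721502 = 0.978498 m below the topmost point, so y_c = 3.76 + 0.978498 = 4.7385 m and h_c = 4.7385 × 0.746638 = 3.53794 m.
A = πr²/2 = π × 1.7²/2 = 4.5396 m².
Resultant F = γ·h_c·A = 7.87743 × 3.53794 × 4.5396 = 126.518 kN.
I_c = (π/8 − 8/(9π))·r⁴ = 0.109757 × 1.7⁴ = 0.916701 m⁴.
Centre of pressure: y_p = y_c + I_c/(y_c·A) = 4.7385 + 0.916701/(4.7385 × 4.5396) = 4.7385 + 0.0426157 = 4.78112 m along the plane.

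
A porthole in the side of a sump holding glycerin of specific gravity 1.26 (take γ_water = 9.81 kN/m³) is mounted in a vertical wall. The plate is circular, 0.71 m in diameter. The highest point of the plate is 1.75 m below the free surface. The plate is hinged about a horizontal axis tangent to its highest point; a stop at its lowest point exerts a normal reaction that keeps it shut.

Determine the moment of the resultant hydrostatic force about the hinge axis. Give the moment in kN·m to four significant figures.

γ = 1.26 × 9.81 = 12.3606 kN/m³.
The centroid is at the centre, 0.355 m below the top of the plate, so the centroid depth is h_c = 1.75 + 0.355 = 2.105 m.
A = π(0.355)² = 0.395919 m².
Resultant F = γ·h_c·A = 12.3606 × 2.105 × 0.395919 = 10.3014 kN.
I_c = πr⁴/4 = π × 0.355⁴/4 = 0.0124739 m⁴.
Centre of pressure: y_p = y_c + I_c/(y_c·A) = 2.105 + 0.0124739/(2.105 × 0.395919) = 2.105 + 0.0149673 = 2.11997 m along the plane.
The resultant acts 0.355 + 0.0149673 = 0.369967 m (along the plate) below the hinge at the top edge, so the moment about the hinge is M = F × 0.369967 = 10.3014 × 0.369967 = 3.81118 kN·m.

M ≈ 3.811 kN·m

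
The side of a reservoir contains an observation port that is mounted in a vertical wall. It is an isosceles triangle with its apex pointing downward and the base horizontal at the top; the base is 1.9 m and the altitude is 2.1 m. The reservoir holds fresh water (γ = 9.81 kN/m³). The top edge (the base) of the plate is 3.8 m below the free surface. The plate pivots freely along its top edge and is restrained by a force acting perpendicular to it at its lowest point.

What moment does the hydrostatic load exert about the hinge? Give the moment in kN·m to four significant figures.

γ = 9.81 kN/m³.
With the apex down, the centroid sits h/3 = 2.1/3 = 0.7 m below the base (the top edge), so the centroid depth is h_c = 3.8 + 0.7 = 4.5 m.
A = ½ × 1.9 × 2.1 = 1.995 m².
Resultant F = γ·h_c·A = 9.81 × 4.5 × 1.995 = 88.0693 kN.
I_c = b·h³/36 = 1.9 × 2.1³/36 = 0.488775 m⁴.
Centre of pressure: y_p = y_c + I_c/(y_c·A) = 4.5 + 0.488775/(4.5 × 1.995) = 4.5 + 0.0544444 = 4.55444 m along the plane.
The resultant acts 0.7 + 0.0544444 = 0.754444 m (along the plate) below the hinge at the top edge, so the moment about the hinge is M = F × 0.754444 = 88.0693 × 0.754444 = 66.4434 kN·m.

M ≈ 66.44 kN·m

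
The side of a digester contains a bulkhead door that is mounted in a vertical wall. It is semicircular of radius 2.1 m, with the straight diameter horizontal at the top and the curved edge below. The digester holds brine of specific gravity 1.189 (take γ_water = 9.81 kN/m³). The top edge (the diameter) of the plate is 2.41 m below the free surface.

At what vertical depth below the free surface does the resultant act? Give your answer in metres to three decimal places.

γ = 1.189 × 9.81 = 11.66409 kN/m³.
The centroid of a semicircle lies 4r/(3π) = 0.891268 m from the diameter, here below the top edge, so the centroid depth is h_c = 2.41 + 0.891268 = 3.30127 m.
A = πr²/2 = π × 2.1²/2 = 6.92721 m².
Resultant F = γ·h_c·A = 11.66409 × 3.30127 × 6.92721 = 266.741 kN.
I_c = (π/8 − 8/(9π))·r⁴ = 0.109757 × 2.1⁴ = 2.13457 m⁴.
Centre of pressure: y_p = y_c + I_c/(y_c·A) = 3.30127 + 2.13457/(3.30127 × 6.92721) = 3.30127 + 0.0933407 = 3.39461 m along the plane.

h_p = 3.395 m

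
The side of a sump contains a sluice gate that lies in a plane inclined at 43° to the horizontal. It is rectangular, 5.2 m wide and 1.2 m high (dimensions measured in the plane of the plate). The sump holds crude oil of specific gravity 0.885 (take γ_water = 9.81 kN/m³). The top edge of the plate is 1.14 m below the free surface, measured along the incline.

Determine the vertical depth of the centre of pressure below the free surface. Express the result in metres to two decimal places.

γ = 0.885 × 9.81 = 8.68185 kN/m³.
Let θ = 43° be the plate's angle to the horizontal; measure y along the incline from where the plane meets the free surface. Vertical depth h = y·sinθ with sinθ = 0.681998.
The centroid lies 1.2/2 = 0.6 m below the top edge, so y_c = 1.14 + 0.6 = 1.74 m and h_c = 1.74 × 0.681998 = 1.18668 m.
A = 5.2 × 1.2 = 6.24 m².
Resultant F = γ·h_c·A = 8.68185 × 1.18668 × 6.24 = 64.2881 kN.
I_c = b·h³/12 = 5.2 × 1.2³/12 = 0.7488 m⁴.
Centre of pressure: y_p = y_c + I_c/(y_c·A) = 1.74 + 0.7488/(1.74 × 6.24) = 1.74 + 0.0689655 = 1.80897 m along the plane.
Vertically, h_p = y_p·sinθ = 1.80897 × 0.681998 = 1.23371 m.

h_p = 1.23 m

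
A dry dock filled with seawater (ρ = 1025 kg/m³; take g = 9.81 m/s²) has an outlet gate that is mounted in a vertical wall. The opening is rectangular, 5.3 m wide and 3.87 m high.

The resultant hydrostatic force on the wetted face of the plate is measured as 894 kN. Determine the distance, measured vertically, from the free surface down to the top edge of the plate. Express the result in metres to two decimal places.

d_top ≈ 2.40 m

γ = ρg = 1025 × 9.81 / 1000 = 10.05525 kN/m³.
A = 5.3 × 3.87 = 20.511 m².
From F = γ·h_c·A, the centroid depth is h_c = 894/(10.05525 × 20.511) = 4.33469 m.
The centroid lies 3.87/2 = 1.935 m below the top edge, so the top edge sits at h_top = 4.33469 − 1.935 = 2.39969 m below the surface.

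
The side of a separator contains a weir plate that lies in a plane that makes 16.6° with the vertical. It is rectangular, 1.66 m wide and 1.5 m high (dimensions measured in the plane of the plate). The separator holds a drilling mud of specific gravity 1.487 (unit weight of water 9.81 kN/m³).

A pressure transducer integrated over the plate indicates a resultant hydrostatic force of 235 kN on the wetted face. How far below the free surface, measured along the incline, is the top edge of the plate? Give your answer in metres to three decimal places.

γ = 1.487 × 9.81 = 14.58747 kN/m³.
A = 1.66 × 1.5 = 2.49 m².
From F = γ·h_c·A, the centroid depth is h_c = 235/(14.58747 × 2.49) = 6.46977 m.
The plate makes 16.6° with the vertical, i.e. θ = 90° − 16.6° = 73.4° to the horizontal. Measuring y along the incline from the free-surface line, vertical depth h = y·sinθ with sinθ = 0.958323.
Along the incline, y_c = h_c/sinθ = 6.46977/0.958323 = 6.75114 m.
The centroid lies 1.5/2 = 0.75 m below the top edge, so the top edge sits at y_top = 6.75114 − 0.75 = 6.00114 m along the incline.

y_top ≈ 6.001 m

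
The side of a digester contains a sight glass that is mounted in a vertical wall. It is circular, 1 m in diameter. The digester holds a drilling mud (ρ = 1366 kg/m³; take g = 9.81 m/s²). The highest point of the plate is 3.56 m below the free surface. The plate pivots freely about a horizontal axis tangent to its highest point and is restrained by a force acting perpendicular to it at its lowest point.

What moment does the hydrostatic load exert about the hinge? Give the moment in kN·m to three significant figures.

γ = ρg = 1366 × 9.81 / 1000 = 13.40046 kN/m³.
The centroid is at the centre, 0.5 m below the top of the plate, so the centroid depth is h_c = 3.56 + 0.5 = 4.06 m.
A = π(0.5)² = 0.785398 m².
Resultant F = γ·h_c·A = 13.40046 × 4.06 × 0.785398 = 42.7303 kN.
I_c = πr⁴/4 = π × 0.5⁴/4 = 0.0490874 m⁴.
Centre of pressure: y_p = y_c + I_c/(y_c·A) = 4.06 + 0.0490874/(4.06 × 0.785398) = 4.06 + 0.0153941 = 4.07539 m along the plane.
The resultant acts 0.5 + 0.0153941 = 0.515394 m (along the plate) below the hinge at the top edge, so the moment about the hinge is M = F × 0.515394 = 42.7303 × 0.515394 = 22.0229 kN·m.

M ≈ 22.0 kN·m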